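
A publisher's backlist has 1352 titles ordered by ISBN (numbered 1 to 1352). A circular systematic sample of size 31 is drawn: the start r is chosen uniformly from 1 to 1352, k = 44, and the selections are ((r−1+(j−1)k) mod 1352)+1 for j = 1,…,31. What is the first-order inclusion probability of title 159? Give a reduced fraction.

For each position j, as r ranges over 1…1352 the j-th selection hits every title exactly once, so title 159 is selected for exactly 31 of the 1352 starts.
Inclusion probability = 31/1352.

31/1352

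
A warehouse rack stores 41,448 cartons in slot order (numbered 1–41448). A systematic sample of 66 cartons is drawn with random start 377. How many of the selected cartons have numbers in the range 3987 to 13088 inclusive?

k = 41448/66 = 628
First selection ≥ 3987: 377 + ⌈(3987−377)/628⌉·628 = 377 + 6×628 = 4145
Last selection ≤ 13088: 377 + ⌊(13088−377)/628⌋·628 = 377 + 20×628 = 12937
Count = 20 − 6 + 1 = 15

15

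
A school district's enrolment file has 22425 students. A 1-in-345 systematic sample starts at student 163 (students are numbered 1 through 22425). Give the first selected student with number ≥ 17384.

k = 345
Steps past start: ⌈(17384 − 163)/345⌉ = ⌈17221/345⌉ = 50
Selected student: 163 + 50×345 = 17413

17413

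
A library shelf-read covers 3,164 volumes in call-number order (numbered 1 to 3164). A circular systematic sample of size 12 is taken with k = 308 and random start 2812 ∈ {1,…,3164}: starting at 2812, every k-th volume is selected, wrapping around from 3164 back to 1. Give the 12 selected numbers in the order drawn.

2812, 3120, 264, 572, 880, 1188, 1496, 1804, 2112, 2420, 2728, 3036

Selection 1: 2812
Selection 2: 2812 + 308 = 3120
Selection 3: 3120 + 308 = 3428 → 3428 − 3164 = 264
Selection 4: 264 + 308 = 572
Selection 5: 572 + 308 = 880
Selection 6: 880 + 308 = 1188
Selection 7: 1188 + 308 = 1496
Selection 8: 1496 + 308 = 1804
Selection 9: 1804 + 308 = 2112
Selection 10: 2112 + 308 = 2420
Selection 11: 2420 + 308 = 2728
Selection 12: 2728 + 308 = 3036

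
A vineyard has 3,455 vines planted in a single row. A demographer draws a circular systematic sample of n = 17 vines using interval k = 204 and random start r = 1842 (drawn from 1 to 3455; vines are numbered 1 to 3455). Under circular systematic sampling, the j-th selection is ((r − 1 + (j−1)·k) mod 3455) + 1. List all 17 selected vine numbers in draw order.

Selection 1: 1842
Selection 2: 1842 + 204 = 2046
Selection 3: 2046 + 204 = 2250
Selection 4: 2250 + 204 = 2454
Selection 5: 2454 + 204 = 2658
Selection 6: 2658 + 204 = 2862
Selection 7: 2862 + 204 = 3066
Selection 8: 3066 + 204 = 3270
Selection 9: 3270 + 204 = 3474 → 3474 − 3455 = 19
Selection 10: 19 + 204 = 223
Selection 11: 223 + 204 = 427
Selection 12: 427 + 204 = 631
Selection 13: 631 + 204 = 835
Selection 14: 835 + 204 = 1039
Selection 15: 1039 + 204 = 1243
Selection 16: 1243 + 204 = 1447
Selection 17: 1447 + 204 = 1651

1842, 2046, 2250, 2454, 2658, 2862, 3066, 3270, 19, 223, 427, 631, 835, 1039, 1243, 1447, 1651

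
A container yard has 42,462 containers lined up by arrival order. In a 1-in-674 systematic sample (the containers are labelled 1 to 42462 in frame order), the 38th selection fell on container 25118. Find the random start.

k = 674
r = 25118 − (38−1)×674 = 25118 − 24938 = 180

180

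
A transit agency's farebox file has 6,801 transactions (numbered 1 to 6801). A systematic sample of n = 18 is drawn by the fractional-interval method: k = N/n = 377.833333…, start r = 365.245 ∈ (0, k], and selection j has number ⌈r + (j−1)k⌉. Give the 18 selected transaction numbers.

366, 744, 1121, 1499, 1877, 2255, 2633, 3011, 3388, 3766, 4144, 4522, 4900, 5278, 5655, 6033, 6411, 6789

j=1: r + 0k = 365.245 → ⌈·⌉ = 366
j=2: r + 1k = 743.078333… → ⌈·⌉ = 744
j=3: r + 2k = 1120.911666… → ⌈·⌉ = 1121
j=4: r + 3k = 1498.745 → ⌈·⌉ = 1499
j=5: r + 4k = 1876.578333… → ⌈·⌉ = 1877
j=6: r + 5k = 2254.411666… → ⌈·⌉ = 2255
j=7: r + 6k = 2632.245 → ⌈·⌉ = 2633
j=8: r + 7k = 3010.078333… → ⌈·⌉ = 3011
j=9: r + 8k = 3387.911666… → ⌈·⌉ = 3388
j=10: r + 9k = 3765.745 → ⌈·⌉ = 3766
j=11: r + 10k = 4143.578333… → ⌈·⌉ = 4144
j=12: r + 11k = 4521.411666… → ⌈·⌉ = 4522
j=13: r + 12k = 4899.245 → ⌈·⌉ = 4900
j=14: r + 13k = 5277.078333… → ⌈·⌉ = 5278
j=15: r + 14k = 5654.911666… → ⌈·⌉ = 5655
j=16: r + 15k = 6032.745 → ⌈·⌉ = 6033
j=17: r + 16k = 6410.578333… → ⌈·⌉ = 6411
j=18: r + 17k = 6788.411666… → ⌈·⌉ = 6789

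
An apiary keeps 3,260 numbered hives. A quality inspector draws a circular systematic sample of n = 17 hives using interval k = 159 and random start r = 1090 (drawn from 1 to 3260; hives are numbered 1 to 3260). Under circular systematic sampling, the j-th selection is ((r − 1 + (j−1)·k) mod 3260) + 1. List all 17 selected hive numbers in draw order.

Selection 1: 1090
Selection 2: 1090 + 159 = 1249
Selection 3: 1249 + 159 = 1408
Selection 4: 1408 + 159 = 1567
Selection 5: 1567 + 159 = 1726
Selection 6: 1726 + 159 = 1885
Selection 7: 1885 + 159 = 2044
Selection 8: 2044 + 159 = 2203
Selection 9: 2203 + 159 = 2362
Selection 10: 2362 + 159 = 2521
Selection 11: 2521 + 159 = 2680
Selection 12: 2680 + 159 = 2839
Selection 13: 2839 + 159 = 2998
Selection 14: 2998 + 159 = 3157
Selection 15: 3157 + 159 = 3316 → 3316 − 3260 = 56
Selection 16: 56 + 159 = 215
Selection 17: 215 + 159 = 374

1090, 1249, 1408, 1567, 1726, 1885, 2044, 2203, 2362, 2521, 2680, 2839, 2998, 3157, 56, 215, 374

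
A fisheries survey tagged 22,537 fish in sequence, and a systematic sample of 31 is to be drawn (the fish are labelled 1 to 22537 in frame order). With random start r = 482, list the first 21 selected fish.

482, 1209, 1936, 2663, 3390, 4117, 4844, 5571, 6298, 7025, 7752, 8479, 9206, 9933, 10660, 11387, 12114, 12841, 13568, 14295, 15022

k = N/n = 22537/31 = 727
fish 1: 482
fish 2: 482 + 727 = 1209
fish 3: 1209 + 727 = 1936
fish 4: 1936 + 727 = 2663
fish 5: 2663 + 727 = 3390
fish 6: 3390 + 727 = 4117
fish 7: 4117 + 727 = 4844
fish 8: 4844 + 727 = 5571
fish 9: 5571 + 727 = 6298
fish 10: 6298 + 727 = 7025
fish 11: 7025 + 727 = 7752
fish 12: 7752 + 727 = 8479
fish 13: 8479 + 727 = 9206
fish 14: 9206 + 727 = 9933
fish 15: 9933 + 727 = 10660
fish 16: 10660 + 727 = 11387
fish 17: 11387 + 727 = 12114
fish 18: 12114 + 727 = 12841
fish 19: 12841 + 727 = 13568
fish 20: 13568 + 727 = 14295
fish 21: 14295 + 727 = 15022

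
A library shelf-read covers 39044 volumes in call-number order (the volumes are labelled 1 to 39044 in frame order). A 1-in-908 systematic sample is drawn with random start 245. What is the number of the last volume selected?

38381

k = 908
43rd selection = r + (43−1)·k = 245 + 42×908 = 245 + 38136 = 38381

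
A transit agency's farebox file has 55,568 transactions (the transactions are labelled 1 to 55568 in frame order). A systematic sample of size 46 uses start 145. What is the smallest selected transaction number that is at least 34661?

k = 55568/46 = 1208
Steps past start: ⌈(34661 − 145)/1208⌉ = ⌈34516/1208⌉ = 29
Selected transaction: 145 + 29×1208 = 35177

35177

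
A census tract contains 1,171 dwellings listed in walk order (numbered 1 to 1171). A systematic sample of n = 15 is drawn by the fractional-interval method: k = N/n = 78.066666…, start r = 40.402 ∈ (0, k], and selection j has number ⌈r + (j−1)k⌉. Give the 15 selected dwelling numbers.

j=1: r + 0k = 40.402 → ⌈·⌉ = 41
j=2: r + 1k = 118.468666… → ⌈·⌉ = 119
j=3: r + 2k = 196.535333… → ⌈·⌉ = 197
j=4: r + 3k = 274.602 → ⌈·⌉ = 275
j=5: r + 4k = 352.668666… → ⌈·⌉ = 353
j=6: r + 5k = 430.735333… → ⌈·⌉ = 431
j=7: r + 6k = 508.802 → ⌈·⌉ = 509
j=8: r + 7k = 586.868666… → ⌈·⌉ = 587
j=9: r + 8k = 664.935333… → ⌈·⌉ = 665
j=10: r + 9k = 743.002 → ⌈·⌉ = 744
j=11: r + 10k = 821.068666… → ⌈·⌉ = 822
j=12: r + 11k = 899.135333… → ⌈·⌉ = 900
j=13: r + 12k = 977.202 → ⌈·⌉ = 978
j=14: r + 13k = 1055.268666… → ⌈·⌉ = 1056
j=15: r + 14k = 1133.335333… → ⌈·⌉ = 1134

41, 119, 197, 275, 353, 431, 509, 587, 665, 744, 822, 900, 978, 1056, 1134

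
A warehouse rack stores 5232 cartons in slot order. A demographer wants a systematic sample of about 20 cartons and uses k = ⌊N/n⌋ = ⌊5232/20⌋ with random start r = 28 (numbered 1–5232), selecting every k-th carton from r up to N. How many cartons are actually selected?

20

k = ⌊5232/20⌋ = 261
Achieved size = ⌊(5232 − 28)/261⌋ + 1 = ⌊5204/261⌋ + 1 = 19 + 1 = 20
(last selection: 28 + 19×261 = 4987 ≤ 5232; next would be 5248 > 5232)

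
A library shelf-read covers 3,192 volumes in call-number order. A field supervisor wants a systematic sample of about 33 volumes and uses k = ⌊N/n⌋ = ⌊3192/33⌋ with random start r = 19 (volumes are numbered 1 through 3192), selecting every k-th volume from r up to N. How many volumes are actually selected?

k = ⌊3192/33⌋ = 96
Achieved size = ⌊(3192 − 19)/96⌋ + 1 = ⌊3173/96⌋ + 1 = 33 + 1 = 34
(last selection: 19 + 33×96 = 3187 ≤ 3192; next would be 3283 > 3192)

34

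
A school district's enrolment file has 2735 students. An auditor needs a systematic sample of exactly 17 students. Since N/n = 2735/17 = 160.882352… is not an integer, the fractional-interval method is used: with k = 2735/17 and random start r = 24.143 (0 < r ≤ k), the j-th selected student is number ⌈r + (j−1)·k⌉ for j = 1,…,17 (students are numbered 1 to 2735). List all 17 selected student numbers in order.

j=1: r + 0k = 24.143 → ⌈·⌉ = 25
j=2: r + 1k = 185.025352… → ⌈·⌉ = 186
j=3: r + 2k = 345.907705… → ⌈·⌉ = 346
j=4: r + 3k = 506.790058… → ⌈·⌉ = 507
j=5: r + 4k = 667.672411… → ⌈·⌉ = 668
j=6: r + 5k = 828.554764… → ⌈·⌉ = 829
j=7: r + 6k = 989.437117… → ⌈·⌉ = 990
j=8: r + 7k = 1150.319470… → ⌈·⌉ = 1151
j=9: r + 8k = 1311.201823… → ⌈·⌉ = 1312
j=10: r + 9k = 1472.084176… → ⌈·⌉ = 1473
j=11: r + 10k = 1632.966529… → ⌈·⌉ = 1633
j=12: r + 11k = 1793.848882… → ⌈·⌉ = 1794
j=13: r + 12k = 1954.731235… → ⌈·⌉ = 1955
j=14: r + 13k = 2115.613588… → ⌈·⌉ = 2116
j=15: r + 14k = 2276.495941… → ⌈·⌉ = 2277
j=16: r + 15k = 2437.378294… → ⌈·⌉ = 2438
j=17: r + 16k = 2598.260647… → ⌈·⌉ = 2599

25, 186, 346, 507, 668, 829, 990, 1151, 1312, 1473, 1633, 1794, 1955, 2116, 2277, 2438, 2599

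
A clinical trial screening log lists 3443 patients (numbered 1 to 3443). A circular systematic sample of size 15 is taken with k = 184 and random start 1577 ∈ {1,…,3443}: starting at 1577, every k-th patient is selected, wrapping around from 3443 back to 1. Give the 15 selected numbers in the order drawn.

1577, 1761, 1945, 2129, 2313, 2497, 2681, 2865, 3049, 3233, 3417, 158, 342, 526, 710

Selection 1: 1577
Selection 2: 1577 + 184 = 1761
Selection 3: 1761 + 184 = 1945
Selection 4: 1945 + 184 = 2129
Selection 5: 2129 + 184 = 2313
Selection 6: 2313 + 184 = 2497
Selection 7: 2497 + 184 = 2681
Selection 8: 2681 + 184 = 2865
Selection 9: 2865 + 184 = 3049
Selection 10: 3049 + 184 = 3233
Selection 11: 3233 + 184 = 3417
Selection 12: 3417 + 184 = 3601 → 3601 − 3443 = 158
Selection 13: 158 + 184 = 342
Selection 14: 342 + 184 = 526
Selection 15: 526 + 184 = 710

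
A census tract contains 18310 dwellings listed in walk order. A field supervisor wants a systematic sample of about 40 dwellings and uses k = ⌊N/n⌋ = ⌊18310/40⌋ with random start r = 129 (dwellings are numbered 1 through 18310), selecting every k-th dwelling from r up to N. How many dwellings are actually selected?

40

k = ⌊18310/40⌋ = 457
Achieved size = ⌊(18310 − 129)/457⌋ + 1 = ⌊18181/457⌋ + 1 = 39 + 1 = 40
(last selection: 129 + 39×457 = 17952 ≤ 18310; next would be 18409 > 18310)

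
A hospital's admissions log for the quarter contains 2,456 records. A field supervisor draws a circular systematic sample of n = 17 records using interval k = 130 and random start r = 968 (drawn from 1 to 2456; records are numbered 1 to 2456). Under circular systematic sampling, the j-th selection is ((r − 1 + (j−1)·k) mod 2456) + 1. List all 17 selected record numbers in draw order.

968, 1098, 1228, 1358, 1488, 1618, 1748, 1878, 2008, 2138, 2268, 2398, 72, 202, 332, 462, 592

Selection 1: 968
Selection 2: 968 + 130 = 1098
Selection 3: 1098 + 130 = 1228
Selection 4: 1228 + 130 = 1358
Selection 5: 1358 + 130 = 1488
Selection 6: 1488 + 130 = 1618
Selection 7: 1618 + 130 = 1748
Selection 8: 1748 + 130 = 1878
Selection 9: 1878 + 130 = 2008
Selection 10: 2008 + 130 = 2138
Selection 11: 2138 + 130 = 2268
Selection 12: 2268 + 130 = 2398
Selection 13: 2398 + 130 = 2528 → 2528 − 2456 = 72
Selection 14: 72 + 130 = 202
Selection 15: 202 + 130 = 332
Selection 16: 332 + 130 = 462
Selection 17: 462 + 130 = 592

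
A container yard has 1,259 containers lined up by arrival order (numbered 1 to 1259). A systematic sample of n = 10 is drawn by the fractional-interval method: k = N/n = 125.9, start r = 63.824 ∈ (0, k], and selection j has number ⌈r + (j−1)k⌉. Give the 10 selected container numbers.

64, 190, 316, 442, 568, 694, 820, 946, 1072, 1197

j=1: r + 0k = 63.824 → ⌈·⌉ = 64
j=2: r + 1k = 189.724 → ⌈·⌉ = 190
j=3: r + 2k = 315.624 → ⌈·⌉ = 316
j=4: r + 3k = 441.524 → ⌈·⌉ = 442
j=5: r + 4k = 567.424 → ⌈·⌉ = 568
j=6: r + 5k = 693.324 → ⌈·⌉ = 694
j=7: r + 6k = 819.224 → ⌈·⌉ = 820
j=8: r + 7k = 945.124 → ⌈·⌉ = 946
j=9: r + 8k = 1071.024 → ⌈·⌉ = 1072
j=10: r + 9k = 1196.924 → ⌈·⌉ = 1197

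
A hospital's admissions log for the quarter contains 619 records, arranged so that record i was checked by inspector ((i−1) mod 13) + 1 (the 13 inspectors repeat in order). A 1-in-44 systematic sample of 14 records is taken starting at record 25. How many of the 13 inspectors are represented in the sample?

13

Consecutive selections differ by k = 44, so their inspector numbers differ by 44 mod 13 = 5.
gcd(44, 13) = 1, so the sample visits 13/1 = 13 distinct residues mod 13.
Start 25 is inspector 12; the inspectors hit are 1, 2, 3, 4, 5, 6, 7, 8, 9, 10, 11, 12, 13.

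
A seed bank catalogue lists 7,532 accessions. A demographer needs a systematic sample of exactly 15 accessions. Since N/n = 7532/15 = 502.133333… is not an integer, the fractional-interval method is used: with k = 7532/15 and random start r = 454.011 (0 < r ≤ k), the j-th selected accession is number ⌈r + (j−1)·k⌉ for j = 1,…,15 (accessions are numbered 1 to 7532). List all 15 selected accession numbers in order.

j=1: r + 0k = 454.011 → ⌈·⌉ = 455
j=2: r + 1k = 956.144333… → ⌈·⌉ = 957
j=3: r + 2k = 1458.277666… → ⌈·⌉ = 1459
j=4: r + 3k = 1960.411 → ⌈·⌉ = 1961
j=5: r + 4k = 2462.544333… → ⌈·⌉ = 2463
j=6: r + 5k = 2964.677666… → ⌈·⌉ = 2965
j=7: r + 6k = 3466.811 → ⌈·⌉ = 3467
j=8: r + 7k = 3968.944333… → ⌈·⌉ = 3969
j=9: r + 8k = 4471.077666… → ⌈·⌉ = 4472
j=10: r + 9k = 4973.211 → ⌈·⌉ = 4974
j=11: r + 10k = 5475.344333… → ⌈·⌉ = 5476
j=12: r + 11k = 5977.477666… → ⌈·⌉ = 5978
j=13: r + 12k = 6479.611 → ⌈·⌉ = 6480
j=14: r + 13k = 6981.744333… → ⌈·⌉ = 6982
j=15: r + 14k = 7483.877666… → ⌈·⌉ = 7484

455, 957, 1459, 1961, 2463, 2965, 3467, 3969, 4472, 4974, 5476, 5978, 6480, 6982, 7484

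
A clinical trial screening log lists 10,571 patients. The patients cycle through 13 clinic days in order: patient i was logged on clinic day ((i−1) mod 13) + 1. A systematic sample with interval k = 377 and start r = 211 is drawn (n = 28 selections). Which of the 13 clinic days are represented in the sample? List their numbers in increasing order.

3

Consecutive selections differ by k = 377, so their clinic day numbers differ by 377 mod 13 = 0.
gcd(377, 13) = 13, so the sample visits 13/13 = 1 distinct residues mod 13.
Start 211 is clinic day 3; the clinic days hit are 3.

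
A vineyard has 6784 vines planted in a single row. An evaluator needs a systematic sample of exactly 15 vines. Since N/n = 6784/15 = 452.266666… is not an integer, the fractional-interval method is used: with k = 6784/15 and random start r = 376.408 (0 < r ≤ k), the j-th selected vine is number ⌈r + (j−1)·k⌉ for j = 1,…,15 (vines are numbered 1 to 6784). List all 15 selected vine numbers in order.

j=1: r + 0k = 376.408 → ⌈·⌉ = 377
j=2: r + 1k = 828.674666… → ⌈·⌉ = 829
j=3: r + 2k = 1280.941333… → ⌈·⌉ = 1281
j=4: r + 3k = 1733.208 → ⌈·⌉ = 1734
j=5: r + 4k = 2185.474666… → ⌈·⌉ = 2186
j=6: r + 5k = 2637.741333… → ⌈·⌉ = 2638
j=7: r + 6k = 3090.008 → ⌈·⌉ = 3091
j=8: r + 7k = 3542.274666… → ⌈·⌉ = 3543
j=9: r + 8k = 3994.541333… → ⌈·⌉ = 3995
j=10: r + 9k = 4446.808 → ⌈·⌉ = 4447
j=11: r + 10k = 4899.074666… → ⌈·⌉ = 4900
j=12: r + 11k = 5351.341333… → ⌈·⌉ = 5352
j=13: r + 12k = 5803.608 → ⌈·⌉ = 5804
j=14: r + 13k = 6255.874666… → ⌈·⌉ = 6256
j=15: r + 14k = 6708.141333… → ⌈·⌉ = 6709

377, 829, 1281, 1734, 2186, 2638, 3091, 3543, 3995, 4447, 4900, 5352, 5804, 6256, 6709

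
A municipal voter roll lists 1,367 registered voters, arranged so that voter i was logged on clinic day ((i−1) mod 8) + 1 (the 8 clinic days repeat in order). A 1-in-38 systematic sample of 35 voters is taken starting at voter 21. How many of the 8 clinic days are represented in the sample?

4

Consecutive selections differ by k = 38, so their clinic day numbers differ by 38 mod 8 = 6.
gcd(38, 8) = 2, so the sample visits 8/2 = 4 distinct residues mod 8.
Start 21 is clinic day 5; the clinic days hit are 1, 3, 5, 7.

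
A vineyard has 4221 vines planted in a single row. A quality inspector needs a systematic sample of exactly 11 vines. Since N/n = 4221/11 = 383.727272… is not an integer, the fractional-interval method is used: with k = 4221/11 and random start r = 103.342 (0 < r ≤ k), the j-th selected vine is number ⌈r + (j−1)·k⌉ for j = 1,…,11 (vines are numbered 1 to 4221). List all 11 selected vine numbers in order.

104, 488, 871, 1255, 1639, 2022, 2406, 2790, 3174, 3557, 3941

j=1: r + 0k = 103.342 → ⌈·⌉ = 104
j=2: r + 1k = 487.069272… → ⌈·⌉ = 488
j=3: r + 2k = 870.796545… → ⌈·⌉ = 871
j=4: r + 3k = 1254.523818… → ⌈·⌉ = 1255
j=5: r + 4k = 1638.251090… → ⌈·⌉ = 1639
j=6: r + 5k = 2021.978363… → ⌈·⌉ = 2022
j=7: r + 6k = 2405.705636… → ⌈·⌉ = 2406
j=8: r + 7k = 2789.432909… → ⌈·⌉ = 2790
j=9: r + 8k = 3173.160181… → ⌈·⌉ = 3174
j=10: r + 9k = 3556.887454… → ⌈·⌉ = 3557
j=11: r + 10k = 3940.614727… → ⌈·⌉ = 3941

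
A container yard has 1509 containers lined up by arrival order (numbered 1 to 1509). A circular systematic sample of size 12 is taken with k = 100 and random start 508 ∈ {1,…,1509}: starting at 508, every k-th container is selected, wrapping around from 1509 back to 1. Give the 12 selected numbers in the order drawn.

508, 608, 708, 808, 908, 1008, 1108, 1208, 1308, 1408, 1508, 99

Selection 1: 508
Selection 2: 508 + 100 = 608
Selection 3: 608 + 100 = 708
Selection 4: 708 + 100 = 808
Selection 5: 808 + 100 = 908
Selection 6: 908 + 100 = 1008
Selection 7: 1008 + 100 = 1108
Selection 8: 1108 + 100 = 1208
Selection 9: 1208 + 100 = 1308
Selection 10: 1308 + 100 = 1408
Selection 11: 1408 + 100 = 1508
Selection 12: 1508 + 100 = 1608 → 1608 − 1509 = 99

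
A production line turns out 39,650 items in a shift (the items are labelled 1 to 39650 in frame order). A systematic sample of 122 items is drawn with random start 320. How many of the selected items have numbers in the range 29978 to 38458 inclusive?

26

k = 39650/122 = 325
First selection ≥ 29978: 320 + ⌈(29978−320)/325⌉·325 = 320 + 92×325 = 30220
Last selection ≤ 38458: 320 + ⌊(38458−320)/325⌋·325 = 320 + 117×325 = 38345
Count = 117 − 92 + 1 = 26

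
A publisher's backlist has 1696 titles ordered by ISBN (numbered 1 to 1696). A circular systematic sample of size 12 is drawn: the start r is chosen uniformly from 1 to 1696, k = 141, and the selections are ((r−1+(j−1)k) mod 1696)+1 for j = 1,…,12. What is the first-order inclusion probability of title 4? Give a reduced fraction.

3/424

For each position j, as r ranges over 1…1696 the j-th selection hits every title exactly once, so title 4 is selected for exactly 12 of the 1696 starts.
Inclusion probability = 12/1696 = 3/424.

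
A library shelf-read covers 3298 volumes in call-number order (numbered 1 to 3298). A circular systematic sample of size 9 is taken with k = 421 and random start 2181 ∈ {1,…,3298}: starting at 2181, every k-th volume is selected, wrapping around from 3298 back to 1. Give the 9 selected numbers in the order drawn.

2181, 2602, 3023, 146, 567, 988, 1409, 1830, 2251

Selection 1: 2181
Selection 2: 2181 + 421 = 2602
Selection 3: 2602 + 421 = 3023
Selection 4: 3023 + 421 = 3444 → 3444 − 3298 = 146
Selection 5: 146 + 421 = 567
Selection 6: 567 + 421 = 988
Selection 7: 988 + 421 = 1409
Selection 8: 1409 + 421 = 1830
Selection 9: 1830 + 421 = 2251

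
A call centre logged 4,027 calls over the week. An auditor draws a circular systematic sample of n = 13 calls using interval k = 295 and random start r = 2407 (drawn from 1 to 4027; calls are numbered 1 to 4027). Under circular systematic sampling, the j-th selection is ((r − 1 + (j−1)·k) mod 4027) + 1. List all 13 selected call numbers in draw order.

Selection 1: 2407
Selection 2: 2407 + 295 = 2702
Selection 3: 2702 + 295 = 2997
Selection 4: 2997 + 295 = 3292
Selection 5: 3292 + 295 = 3587
Selection 6: 3587 + 295 = 3882
Selection 7: 3882 + 295 = 4177 → 4177 − 4027 = 150
Selection 8: 150 + 295 = 445
Selection 9: 445 + 295 = 740
Selection 10: 740 + 295 = 1035
Selection 11: 1035 + 295 = 1330
Selection 12: 1330 + 295 = 1625
Selection 13: 1625 + 295 = 1920

2407, 2702, 2997, 3292, 3587, 3882, 150, 445, 740, 1035, 1330, 1625, 1920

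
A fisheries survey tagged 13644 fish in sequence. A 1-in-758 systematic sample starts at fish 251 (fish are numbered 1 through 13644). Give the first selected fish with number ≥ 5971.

6315

k = 758
Steps past start: ⌈(5971 − 251)/758⌉ = ⌈5720/758⌉ = 8
Selected fish: 251 + 8×758 = 6315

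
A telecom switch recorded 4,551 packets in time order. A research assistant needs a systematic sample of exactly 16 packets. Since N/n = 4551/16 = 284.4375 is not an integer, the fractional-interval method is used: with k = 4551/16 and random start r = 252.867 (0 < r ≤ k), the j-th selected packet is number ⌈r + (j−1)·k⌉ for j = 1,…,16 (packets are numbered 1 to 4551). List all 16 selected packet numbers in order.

j=1: r + 0k = 252.867 → ⌈·⌉ = 253
j=2: r + 1k = 537.3045 → ⌈·⌉ = 538
j=3: r + 2k = 821.742 → ⌈·⌉ = 822
j=4: r + 3k = 1106.1795 → ⌈·⌉ = 1107
j=5: r + 4k = 1390.617 → ⌈·⌉ = 1391
j=6: r + 5k = 1675.0545 → ⌈·⌉ = 1676
j=7: r + 6k = 1959.492 → ⌈·⌉ = 1960
j=8: r + 7k = 2243.9295 → ⌈·⌉ = 2244
j=9: r + 8k = 2528.367 → ⌈·⌉ = 2529
j=10: r + 9k = 2812.8045 → ⌈·⌉ = 2813
j=11: r + 10k = 3097.242 → ⌈·⌉ = 3098
j=12: r + 11k = 3381.6795 → ⌈·⌉ = 3382
j=13: r + 12k = 3666.117 → ⌈·⌉ = 3667
j=14: r + 13k = 3950.5545 → ⌈·⌉ = 3951
j=15: r + 14k = 4234.992 → ⌈·⌉ = 4235
j=16: r + 15k = 4519.4295 → ⌈·⌉ = 4520

253, 538, 822, 1107, 1391, 1676, 1960, 2244, 2529, 2813, 3098, 3382, 3667, 3951, 4235, 4520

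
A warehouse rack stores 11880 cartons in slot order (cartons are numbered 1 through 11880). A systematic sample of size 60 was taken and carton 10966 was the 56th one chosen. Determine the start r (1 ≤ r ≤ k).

76

k = 11880/60 = 198
r = 10966 − (56−1)×198 = 10966 − 10890 = 76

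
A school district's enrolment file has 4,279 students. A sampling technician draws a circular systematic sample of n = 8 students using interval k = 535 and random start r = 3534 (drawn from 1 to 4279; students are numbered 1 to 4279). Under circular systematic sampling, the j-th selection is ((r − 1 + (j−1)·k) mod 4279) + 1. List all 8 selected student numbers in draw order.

Selection 1: 3534
Selection 2: 3534 + 535 = 4069
Selection 3: 4069 + 535 = 4604 → 4604 − 4279 = 325
Selection 4: 325 + 535 = 860
Selection 5: 860 + 535 = 1395
Selection 6: 1395 + 535 = 1930
Selection 7: 1930 + 535 = 2465
Selection 8: 2465 + 535 = 3000

3534, 4069, 325, 860, 1395, 1930, 2465, 3000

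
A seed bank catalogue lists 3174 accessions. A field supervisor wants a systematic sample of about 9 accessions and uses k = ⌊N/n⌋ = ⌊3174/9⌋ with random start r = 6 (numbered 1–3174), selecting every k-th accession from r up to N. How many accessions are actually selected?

10

k = ⌊3174/9⌋ = 352
Achieved size = ⌊(3174 − 6)/352⌋ + 1 = ⌊3168/352⌋ + 1 = 9 + 1 = 10
(last selection: 6 + 9×352 = 3174 ≤ 3174; next would be 3526 > 3174)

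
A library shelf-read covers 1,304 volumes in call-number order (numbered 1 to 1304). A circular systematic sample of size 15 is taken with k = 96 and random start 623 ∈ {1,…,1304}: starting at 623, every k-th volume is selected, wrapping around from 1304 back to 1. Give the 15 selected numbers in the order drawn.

623, 719, 815, 911, 1007, 1103, 1199, 1295, 87, 183, 279, 375, 471, 567, 663

Selection 1: 623
Selection 2: 623 + 96 = 719
Selection 3: 719 + 96 = 815
Selection 4: 815 + 96 = 911
Selection 5: 911 + 96 = 1007
Selection 6: 1007 + 96 = 1103
Selection 7: 1103 + 96 = 1199
Selection 8: 1199 + 96 = 1295
Selection 9: 1295 + 96 = 1391 → 1391 − 1304 = 87
Selection 10: 87 + 96 = 183
Selection 11: 183 + 96 = 279
Selection 12: 279 + 96 = 375
Selection 13: 375 + 96 = 471
Selection 14: 471 + 96 = 567
Selection 15: 567 + 96 = 663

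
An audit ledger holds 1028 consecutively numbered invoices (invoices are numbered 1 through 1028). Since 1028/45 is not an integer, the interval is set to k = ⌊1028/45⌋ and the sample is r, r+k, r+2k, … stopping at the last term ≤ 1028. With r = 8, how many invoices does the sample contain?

47

k = ⌊1028/45⌋ = 22
Achieved size = ⌊(1028 − 8)/22⌋ + 1 = ⌊1020/22⌋ + 1 = 46 + 1 = 47
(last selection: 8 + 46×22 = 1020 ≤ 1028; next would be 1042 > 1028)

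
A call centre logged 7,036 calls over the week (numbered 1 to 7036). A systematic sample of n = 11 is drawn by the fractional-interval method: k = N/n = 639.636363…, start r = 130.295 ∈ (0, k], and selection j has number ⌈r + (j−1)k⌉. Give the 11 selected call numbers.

j=1: r + 0k = 130.295 → ⌈·⌉ = 131
j=2: r + 1k = 769.931363… → ⌈·⌉ = 770
j=3: r + 2k = 1409.567727… → ⌈·⌉ = 1410
j=4: r + 3k = 2049.204090… → ⌈·⌉ = 2050
j=5: r + 4k = 2688.840454… → ⌈·⌉ = 2689
j=6: r + 5k = 3328.476818… → ⌈·⌉ = 3329
j=7: r + 6k = 3968.113181… → ⌈·⌉ = 3969
j=8: r + 7k = 4607.749545… → ⌈·⌉ = 4608
j=9: r + 8k = 5247.385909… → ⌈·⌉ = 5248
j=10: r + 9k = 5887.022272… → ⌈·⌉ = 5888
j=11: r + 10k = 6526.658636… → ⌈·⌉ = 6527

131, 770, 1410, 2050, 2689, 3329, 3969, 4608, 5248, 5888, 6527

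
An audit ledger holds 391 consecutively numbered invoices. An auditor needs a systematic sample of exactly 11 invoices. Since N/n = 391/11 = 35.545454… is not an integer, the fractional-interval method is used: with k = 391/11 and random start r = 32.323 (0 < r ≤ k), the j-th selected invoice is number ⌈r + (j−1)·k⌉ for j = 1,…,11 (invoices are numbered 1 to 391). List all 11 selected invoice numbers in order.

33, 68, 104, 139, 175, 211, 246, 282, 317, 353, 388

j=1: r + 0k = 32.323 → ⌈·⌉ = 33
j=2: r + 1k = 67.868454… → ⌈·⌉ = 68
j=3: r + 2k = 103.413909… → ⌈·⌉ = 104
j=4: r + 3k = 138.959363… → ⌈·⌉ = 139
j=5: r + 4k = 174.504818… → ⌈·⌉ = 175
j=6: r + 5k = 210.050272… → ⌈·⌉ = 211
j=7: r + 6k = 245.595727… → ⌈·⌉ = 246
j=8: r + 7k = 281.141181… → ⌈·⌉ = 282
j=9: r + 8k = 316.686636… → ⌈·⌉ = 317
j=10: r + 9k = 352.232090… → ⌈·⌉ = 353
j=11: r + 10k = 387.777545… → ⌈·⌉ = 388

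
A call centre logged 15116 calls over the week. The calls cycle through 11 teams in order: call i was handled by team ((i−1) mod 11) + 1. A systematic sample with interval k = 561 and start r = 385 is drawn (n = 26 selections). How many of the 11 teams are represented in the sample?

Consecutive selections differ by k = 561, so their team numbers differ by 561 mod 11 = 0.
gcd(561, 11) = 11, so the sample visits 11/11 = 1 distinct residues mod 11.
Start 385 is team 11; the teams hit are 11.

1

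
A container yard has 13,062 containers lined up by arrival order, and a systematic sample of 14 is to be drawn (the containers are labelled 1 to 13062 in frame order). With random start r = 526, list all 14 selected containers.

k = N/n = 13062/14 = 933
container 1: 526
container 2: 526 + 933 = 1459
container 3: 1459 + 933 = 2392
container 4: 2392 + 933 = 3325
container 5: 3325 + 933 = 4258
container 6: 4258 + 933 = 5191
container 7: 5191 + 933 = 6124
container 8: 6124 + 933 = 7057
container 9: 7057 + 933 = 7990
container 10: 7990 + 933 = 8923
container 11: 8923 + 933 = 9856
container 12: 9856 + 933 = 10789
container 13: 10789 + 933 = 11722
container 14: 11722 + 933 = 12655

526, 1459, 2392, 3325, 4258, 5191, 6124, 7057, 7990, 8923, 9856, 10789, 11722, 12655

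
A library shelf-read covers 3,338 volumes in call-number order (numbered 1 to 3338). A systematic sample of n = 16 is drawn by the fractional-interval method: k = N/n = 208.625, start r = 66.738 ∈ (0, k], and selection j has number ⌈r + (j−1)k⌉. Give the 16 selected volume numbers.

j=1: r + 0k = 66.738 → ⌈·⌉ = 67
j=2: r + 1k = 275.363 → ⌈·⌉ = 276
j=3: r + 2k = 483.988 → ⌈·⌉ = 484
j=4: r + 3k = 692.613 → ⌈·⌉ = 693
j=5: r + 4k = 901.238 → ⌈·⌉ = 902
j=6: r + 5k = 1109.863 → ⌈·⌉ = 1110
j=7: r + 6k = 1318.488 → ⌈·⌉ = 1319
j=8: r + 7k = 1527.113 → ⌈·⌉ = 1528
j=9: r + 8k = 1735.738 → ⌈·⌉ = 1736
j=10: r + 9k = 1944.363 → ⌈·⌉ = 1945
j=11: r + 10k = 2152.988 → ⌈·⌉ = 2153
j=12: r + 11k = 2361.613 → ⌈·⌉ = 2362
j=13: r + 12k = 2570.238 → ⌈·⌉ = 2571
j=14: r + 13k = 2778.863 → ⌈·⌉ = 2779
j=15: r + 14k = 2987.488 → ⌈·⌉ = 2988
j=16: r + 15k = 3196.113 → ⌈·⌉ = 3197

67, 276, 484, 693, 902, 1110, 1319, 1528, 1736, 1945, 2153, 2362, 2571, 2779, 2988, 3197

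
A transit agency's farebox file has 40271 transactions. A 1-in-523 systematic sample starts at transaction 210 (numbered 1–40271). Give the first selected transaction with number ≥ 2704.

2825

k = 523
Steps past start: ⌈(2704 − 210)/523⌉ = ⌈2494/523⌉ = 5
Selected transaction: 210 + 5×523 = 2825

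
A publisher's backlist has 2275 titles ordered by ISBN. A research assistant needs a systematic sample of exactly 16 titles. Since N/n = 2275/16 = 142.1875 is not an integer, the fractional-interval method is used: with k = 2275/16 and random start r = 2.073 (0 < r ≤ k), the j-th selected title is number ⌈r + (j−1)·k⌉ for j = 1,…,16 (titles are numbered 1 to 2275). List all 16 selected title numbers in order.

j=1: r + 0k = 2.073 → ⌈·⌉ = 3
j=2: r + 1k = 144.2605 → ⌈·⌉ = 145
j=3: r + 2k = 286.448 → ⌈·⌉ = 287
j=4: r + 3k = 428.6355 → ⌈·⌉ = 429
j=5: r + 4k = 570.823 → ⌈·⌉ = 571
j=6: r + 5k = 713.0105 → ⌈·⌉ = 714
j=7: r + 6k = 855.198 → ⌈·⌉ = 856
j=8: r + 7k = 997.3855 → ⌈·⌉ = 998
j=9: r + 8k = 1139.573 → ⌈·⌉ = 1140
j=10: r + 9k = 1281.7605 → ⌈·⌉ = 1282
j=11: r + 10k = 1423.948 → ⌈·⌉ = 1424
j=12: r + 11k = 1566.1355 → ⌈·⌉ = 1567
j=13: r + 12k = 1708.323 → ⌈·⌉ = 1709
j=14: r + 13k = 1850.5105 → ⌈·⌉ = 1851
j=15: r + 14k = 1992.698 → ⌈·⌉ = 1993
j=16: r + 15k = 2134.8855 → ⌈·⌉ = 2135

3, 145, 287, 429, 571, 714, 856, 998, 1140, 1282, 1424, 1567, 1709, 1851, 1993, 2135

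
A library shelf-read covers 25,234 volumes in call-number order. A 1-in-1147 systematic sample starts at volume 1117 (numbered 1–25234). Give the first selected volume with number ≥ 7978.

k = 1147
Steps past start: ⌈(7978 − 1117)/1147⌉ = ⌈6861/1147⌉ = 6
Selected volume: 1117 + 6×1147 = 7999

7999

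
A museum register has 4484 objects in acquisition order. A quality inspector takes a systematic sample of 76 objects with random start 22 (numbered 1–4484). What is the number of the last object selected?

k = 4484/76 = 59
76th selection = r + (76−1)·k = 22 + 75×59 = 22 + 4425 = 4447

4447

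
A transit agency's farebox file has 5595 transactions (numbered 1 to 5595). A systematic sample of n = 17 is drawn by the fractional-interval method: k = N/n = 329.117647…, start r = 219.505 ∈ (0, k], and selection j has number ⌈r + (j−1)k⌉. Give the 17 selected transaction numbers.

j=1: r + 0k = 219.505 → ⌈·⌉ = 220
j=2: r + 1k = 548.622647… → ⌈·⌉ = 549
j=3: r + 2k = 877.740294… → ⌈·⌉ = 878
j=4: r + 3k = 1206.857941… → ⌈·⌉ = 1207
j=5: r + 4k = 1535.975588… → ⌈·⌉ = 1536
j=6: r + 5k = 1865.093235… → ⌈·⌉ = 1866
j=7: r + 6k = 2194.210882… → ⌈·⌉ = 2195
j=8: r + 7k = 2523.328529… → ⌈·⌉ = 2524
j=9: r + 8k = 2852.446176… → ⌈·⌉ = 2853
j=10: r + 9k = 3181.563823… → ⌈·⌉ = 3182
j=11: r + 10k = 3510.681470… → ⌈·⌉ = 3511
j=12: r + 11k = 3839.799117… → ⌈·⌉ = 3840
j=13: r + 12k = 4168.916764… → ⌈·⌉ = 4169
j=14: r + 13k = 4498.034411… → ⌈·⌉ = 4499
j=15: r + 14k = 4827.152058… → ⌈·⌉ = 4828
j=16: r + 15k = 5156.269705… → ⌈·⌉ = 5157
j=17: r + 16k = 5485.387352… → ⌈·⌉ = 5486

220, 549, 878, 1207, 1536, 1866, 2195, 2524, 2853, 3182, 3511, 3840, 4169, 4499, 4828, 5157, 5486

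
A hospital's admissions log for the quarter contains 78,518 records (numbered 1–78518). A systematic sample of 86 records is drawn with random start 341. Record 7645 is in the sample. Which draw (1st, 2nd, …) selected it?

k = 78518/86 = 913
position = (7645 − 341)/913 + 1 = 7304/913 + 1 = 8 + 1 = 9

9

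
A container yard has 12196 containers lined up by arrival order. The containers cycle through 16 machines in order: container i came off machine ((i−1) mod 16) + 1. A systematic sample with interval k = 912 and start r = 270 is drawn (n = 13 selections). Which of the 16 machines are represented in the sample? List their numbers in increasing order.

Consecutive selections differ by k = 912, so their machine numbers differ by 912 mod 16 = 0.
gcd(912, 16) = 16, so the sample visits 16/16 = 1 distinct residues mod 16.
Start 270 is machine 14; the machines hit are 14.

14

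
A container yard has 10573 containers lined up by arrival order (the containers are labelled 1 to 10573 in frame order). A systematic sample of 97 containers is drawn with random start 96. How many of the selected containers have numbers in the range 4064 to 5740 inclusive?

15

k = 10573/97 = 109
First selection ≥ 4064: 96 + ⌈(4064−96)/109⌉·109 = 96 + 37×109 = 4129
Last selection ≤ 5740: 96 + ⌊(5740−96)/109⌋·109 = 96 + 51×109 = 5655
Count = 51 − 37 + 1 = 15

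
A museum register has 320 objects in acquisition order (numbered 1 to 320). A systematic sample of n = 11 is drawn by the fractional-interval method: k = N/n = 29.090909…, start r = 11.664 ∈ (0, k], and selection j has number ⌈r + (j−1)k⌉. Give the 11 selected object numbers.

j=1: r + 0k = 11.664 → ⌈·⌉ = 12
j=2: r + 1k = 40.754909… → ⌈·⌉ = 41
j=3: r + 2k = 69.845818… → ⌈·⌉ = 70
j=4: r + 3k = 98.936727… → ⌈·⌉ = 99
j=5: r + 4k = 128.027636… → ⌈·⌉ = 129
j=6: r + 5k = 157.118545… → ⌈·⌉ = 158
j=7: r + 6k = 186.209454… → ⌈·⌉ = 187
j=8: r + 7k = 215.300363… → ⌈·⌉ = 216
j=9: r + 8k = 244.391272… → ⌈·⌉ = 245
j=10: r + 9k = 273.482181… → ⌈·⌉ = 274
j=11: r + 10k = 302.573090… → ⌈·⌉ = 303

12, 41, 70, 99, 129, 158, 187, 216, 245, 274, 303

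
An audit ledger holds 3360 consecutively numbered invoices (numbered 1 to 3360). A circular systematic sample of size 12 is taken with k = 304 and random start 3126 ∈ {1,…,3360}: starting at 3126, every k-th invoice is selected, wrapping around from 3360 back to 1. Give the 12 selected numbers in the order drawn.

3126, 70, 374, 678, 982, 1286, 1590, 1894, 2198, 2502, 2806, 3110

Selection 1: 3126
Selection 2: 3126 + 304 = 3430 → 3430 − 3360 = 70
Selection 3: 70 + 304 = 374
Selection 4: 374 + 304 = 678
Selection 5: 678 + 304 = 982
Selection 6: 982 + 304 = 1286
Selection 7: 1286 + 304 = 1590
Selection 8: 1590 + 304 = 1894
Selection 9: 1894 + 304 = 2198
Selection 10: 2198 + 304 = 2502
Selection 11: 2502 + 304 = 2806
Selection 12: 2806 + 304 = 3110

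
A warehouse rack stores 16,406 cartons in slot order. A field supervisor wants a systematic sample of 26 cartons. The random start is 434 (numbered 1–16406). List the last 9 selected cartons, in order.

11161, 11792, 12423, 13054, 13685, 14316, 14947, 15578, 16209

k = N/n = 16406/26 = 631
18th selection = 434 + 17×631 = 11161
19th: 11161 + 631 = 11792
20th: 11792 + 631 = 12423
21st: 12423 + 631 = 13054
22nd: 13054 + 631 = 13685
23rd: 13685 + 631 = 14316
24th: 14316 + 631 = 14947
25th: 14947 + 631 = 15578
26th: 15578 + 631 = 16209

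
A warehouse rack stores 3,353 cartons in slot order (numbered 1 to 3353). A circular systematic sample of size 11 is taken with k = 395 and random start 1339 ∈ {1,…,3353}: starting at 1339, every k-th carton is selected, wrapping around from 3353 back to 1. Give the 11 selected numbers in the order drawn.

Selection 1: 1339
Selection 2: 1339 + 395 = 1734
Selection 3: 1734 + 395 = 2129
Selection 4: 2129 + 395 = 2524
Selection 5: 2524 + 395 = 2919
Selection 6: 2919 + 395 = 3314
Selection 7: 3314 + 395 = 3709 → 3709 − 3353 = 356
Selection 8: 356 + 395 = 751
Selection 9: 751 + 395 = 1146
Selection 10: 1146 + 395 = 1541
Selection 11: 1541 + 395 = 1936

1339, 1734, 2129, 2524, 2919, 3314, 356, 751, 1146, 1541, 1936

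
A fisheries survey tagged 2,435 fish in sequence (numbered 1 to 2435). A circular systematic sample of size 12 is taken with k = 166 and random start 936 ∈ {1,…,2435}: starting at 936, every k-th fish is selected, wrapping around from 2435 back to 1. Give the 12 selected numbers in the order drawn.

Selection 1: 936
Selection 2: 936 + 166 = 1102
Selection 3: 1102 + 166 = 1268
Selection 4: 1268 + 166 = 1434
Selection 5: 1434 + 166 = 1600
Selection 6: 1600 + 166 = 1766
Selection 7: 1766 + 166 = 1932
Selection 8: 1932 + 166 = 2098
Selection 9: 2098 + 166 = 2264
Selection 10: 2264 + 166 = 2430
Selection 11: 2430 + 166 = 2596 → 2596 − 2435 = 161
Selection 12: 161 + 166 = 327

936, 1102, 1268, 1434, 1600, 1766, 1932, 2098, 2264, 2430, 161, 327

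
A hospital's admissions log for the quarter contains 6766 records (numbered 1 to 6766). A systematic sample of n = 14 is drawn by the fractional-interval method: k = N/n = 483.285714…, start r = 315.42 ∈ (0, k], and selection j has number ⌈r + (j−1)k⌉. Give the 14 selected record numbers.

j=1: r + 0k = 315.42 → ⌈·⌉ = 316
j=2: r + 1k = 798.705714… → ⌈·⌉ = 799
j=3: r + 2k = 1281.991428… → ⌈·⌉ = 1282
j=4: r + 3k = 1765.277142… → ⌈·⌉ = 1766
j=5: r + 4k = 2248.562857… → ⌈·⌉ = 2249
j=6: r + 5k = 2731.848571… → ⌈·⌉ = 2732
j=7: r + 6k = 3215.134285… → ⌈·⌉ = 3216
j=8: r + 7k = 3698.42 → ⌈·⌉ = 3699
j=9: r + 8k = 4181.705714… → ⌈·⌉ = 4182
j=10: r + 9k = 4664.991428… → ⌈·⌉ = 4665
j=11: r + 10k = 5148.277142… → ⌈·⌉ = 5149
j=12: r + 11k = 5631.562857… → ⌈·⌉ = 5632
j=13: r + 12k = 6114.848571… → ⌈·⌉ = 6115
j=14: r + 13k = 6598.134285… → ⌈·⌉ = 6599

316, 799, 1282, 1766, 2249, 2732, 3216, 3699, 4182, 4665, 5149, 5632, 6115, 6599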